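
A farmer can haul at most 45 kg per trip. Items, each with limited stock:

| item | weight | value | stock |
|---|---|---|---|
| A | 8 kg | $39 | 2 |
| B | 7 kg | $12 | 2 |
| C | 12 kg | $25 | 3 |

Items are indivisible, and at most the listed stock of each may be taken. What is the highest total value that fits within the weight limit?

Top feasible selections:
- 2×A + 2×C: weight 40, value 128
- 2×A + 2×B + 1×C: weight 42, value 127
- 2×A + 1×B + 1×C: weight 35, value 115
Best: $128.

$128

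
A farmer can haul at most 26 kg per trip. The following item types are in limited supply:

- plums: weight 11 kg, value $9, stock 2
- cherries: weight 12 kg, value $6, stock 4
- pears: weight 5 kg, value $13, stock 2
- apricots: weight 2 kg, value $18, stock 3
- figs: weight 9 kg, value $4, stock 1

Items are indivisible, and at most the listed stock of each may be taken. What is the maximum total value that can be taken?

$84

Best selections within weight 26 and stock limits:
- 2×pears + 3×apricots + 1×figs: weight 25, value 84
- 2×pears + 3×apricots: weight 16, value 80
- 1×plums + 1×pears + 3×apricots: weight 22, value 76
- 1×cherries + 1×pears + 3×apricots: weight 23, value 73
Best: $84.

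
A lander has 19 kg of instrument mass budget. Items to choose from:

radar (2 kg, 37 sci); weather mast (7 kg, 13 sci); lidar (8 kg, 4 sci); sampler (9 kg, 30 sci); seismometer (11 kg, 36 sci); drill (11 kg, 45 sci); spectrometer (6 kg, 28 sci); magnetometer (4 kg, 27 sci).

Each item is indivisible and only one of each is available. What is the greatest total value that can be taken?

110 sci

Check high-value combinations within 19 kg:
- radar+drill+spectrometer: mass 2+11+6=19, value 37+45+28=110
- radar+drill+magnetometer: mass 2+11+4=17, value 37+45+27=109
- radar+weather mast+spectrometer+magnetometer: mass 2+7+6+4=19, value 37+13+28+27=105
- radar+seismometer+spectrometer: mass 2+11+6=19, value 37+36+28=101
Best: 110 sci.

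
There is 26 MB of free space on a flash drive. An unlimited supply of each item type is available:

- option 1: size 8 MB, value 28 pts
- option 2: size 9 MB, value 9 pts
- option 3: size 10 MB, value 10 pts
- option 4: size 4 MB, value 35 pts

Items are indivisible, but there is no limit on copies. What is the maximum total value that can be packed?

Best value-per-unit is option 4 at 35/4, and filling with it alone uses size 6×4=24. No mix of the others beats 6×35 = 210.

210 pts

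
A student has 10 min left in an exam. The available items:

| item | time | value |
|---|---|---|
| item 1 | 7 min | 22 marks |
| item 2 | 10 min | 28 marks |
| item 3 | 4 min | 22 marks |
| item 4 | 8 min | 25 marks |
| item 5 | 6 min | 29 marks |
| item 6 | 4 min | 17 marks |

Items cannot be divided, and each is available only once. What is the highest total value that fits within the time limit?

51 marks

Check high-value combinations within 10 min:
- item 3+item 5: time 4+6=10, value 22+29=51
- item 5+item 6: time 6+4=10, value 29+17=46
- item 3+item 6: time 4+4=8, value 22+17=39
Best: 51 marks.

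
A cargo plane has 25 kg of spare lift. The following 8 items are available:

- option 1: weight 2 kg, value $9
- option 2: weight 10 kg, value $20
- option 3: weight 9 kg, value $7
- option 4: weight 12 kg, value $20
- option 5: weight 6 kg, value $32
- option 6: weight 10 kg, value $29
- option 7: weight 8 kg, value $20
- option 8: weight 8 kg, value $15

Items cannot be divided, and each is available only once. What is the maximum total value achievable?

$81

Check high-value combinations within 25 kg:
- option 5+option 6+option 7: weight 6+10+8=24, value 32+29+20=81
- option 5+option 6+option 8: weight 6+10+8=24, value 32+29+15=76
- option 1+option 5+option 7+option 8: weight 2+6+8+8=24, value 9+32+20+15=76
- option 2+option 5+option 7: weight 10+6+8=24, value 20+32+20=72
Best: $81.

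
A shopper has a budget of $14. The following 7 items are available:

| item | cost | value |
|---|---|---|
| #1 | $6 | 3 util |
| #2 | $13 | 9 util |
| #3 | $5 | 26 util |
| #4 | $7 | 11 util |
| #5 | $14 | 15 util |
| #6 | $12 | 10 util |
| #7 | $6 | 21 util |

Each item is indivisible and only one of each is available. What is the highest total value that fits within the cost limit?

47 util

Check high-value combinations within $14:
- #3+#7: cost 5+6=11, value 26+21=47
- #3+#4: cost 5+7=12, value 26+11=37
- #4+#7: cost 7+6=13, value 11+21=32
- #1+#3: cost 6+5=11, value 3+26=29
- #3: cost 5, value 26
Best: 47 util.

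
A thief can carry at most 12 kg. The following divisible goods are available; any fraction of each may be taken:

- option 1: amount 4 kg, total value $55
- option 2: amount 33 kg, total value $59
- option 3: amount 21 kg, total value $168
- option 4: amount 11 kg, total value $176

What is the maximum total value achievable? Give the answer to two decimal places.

189.75

Take in order of value per unit:
- option 4 (176/11 per unit): all 11 → value 176, running total 176.00
- option 1 (55/4 per unit): 1 of 4 → value 1×55/4 = 13.7500, running total 189.75
Total 189.75.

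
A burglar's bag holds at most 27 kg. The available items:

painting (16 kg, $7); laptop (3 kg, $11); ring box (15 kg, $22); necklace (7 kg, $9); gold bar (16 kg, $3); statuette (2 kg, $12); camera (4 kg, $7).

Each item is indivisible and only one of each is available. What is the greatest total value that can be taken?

Check high-value combinations within 27 kg:
- laptop+ring box+necklace+statuette: weight 3+15+7+2=27, value 11+22+9+12=54
- laptop+ring box+statuette+camera: weight 3+15+2+4=24, value 11+22+12+7=52
- laptop+ring box+statuette: weight 3+15+2=20, value 11+22+12=45
- ring box+necklace+statuette: weight 15+7+2=24, value 22+9+12=43
Best: $54.

$54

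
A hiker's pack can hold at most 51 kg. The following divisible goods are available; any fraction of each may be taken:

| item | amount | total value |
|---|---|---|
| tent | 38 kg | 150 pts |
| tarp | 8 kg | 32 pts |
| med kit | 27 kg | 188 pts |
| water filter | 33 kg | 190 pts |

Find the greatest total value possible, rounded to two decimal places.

Take in order of value per unit:
- med kit (188/27 per unit): all 27 → value 188, running total 188.00
- water filter (190/33 per unit): 24 of 33 → value 24×190/33 = 138.1818, running total 326.18
Total 326.18.

326.18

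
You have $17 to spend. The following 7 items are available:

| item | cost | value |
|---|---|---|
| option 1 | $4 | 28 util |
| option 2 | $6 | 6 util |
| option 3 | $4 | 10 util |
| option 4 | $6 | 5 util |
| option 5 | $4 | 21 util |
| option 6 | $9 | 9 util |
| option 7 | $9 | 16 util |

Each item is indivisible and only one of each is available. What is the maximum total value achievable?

65 util

This is a 0/1 knapsack; check combinations near the capacity.
- option 1+option 5+option 7: cost 4+4+9=17, value 28+21+16=65
- option 1+option 3+option 5: cost 4+4+4=12, value 28+10+21=59
- option 1+option 5+option 6: cost 4+4+9=17, value 28+21+9=58
- option 1+option 2+option 5: cost 4+6+4=14, value 28+6+21=55
- option 1+option 4+option 5: cost 4+6+4=14, value 28+5+21=54
Best: 65 util.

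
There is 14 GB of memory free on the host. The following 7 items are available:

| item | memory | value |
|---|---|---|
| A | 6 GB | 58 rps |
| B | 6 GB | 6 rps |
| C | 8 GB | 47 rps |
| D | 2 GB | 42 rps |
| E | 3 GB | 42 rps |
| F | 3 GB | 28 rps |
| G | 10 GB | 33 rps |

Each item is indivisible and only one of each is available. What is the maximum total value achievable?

170 rps

Check high-value combinations within 14 GB:
- A+D+E+F: memory 6+2+3+3=14, value 58+42+42+28=170
- A+D+E: memory 6+2+3=11, value 58+42+42=142
- C+D+E: memory 8+2+3=13, value 47+42+42=131
- A+D+F: memory 6+2+3=11, value 58+42+28=128
- A+E+F: memory 6+3+3=12, value 58+42+28=128
Best: 170 rps.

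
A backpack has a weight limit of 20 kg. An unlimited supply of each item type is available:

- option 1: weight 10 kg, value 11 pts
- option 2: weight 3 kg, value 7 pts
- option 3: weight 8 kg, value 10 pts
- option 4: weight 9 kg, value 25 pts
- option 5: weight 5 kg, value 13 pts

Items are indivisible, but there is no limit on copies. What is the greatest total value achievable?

52 pts

Best value-per-unit is option 4 at 25/9; filling with it alone gives 2×25 = 50.
Optimal mix: 2×option 2 + 1×option 4 + 1×option 5 → weight 20, value 52.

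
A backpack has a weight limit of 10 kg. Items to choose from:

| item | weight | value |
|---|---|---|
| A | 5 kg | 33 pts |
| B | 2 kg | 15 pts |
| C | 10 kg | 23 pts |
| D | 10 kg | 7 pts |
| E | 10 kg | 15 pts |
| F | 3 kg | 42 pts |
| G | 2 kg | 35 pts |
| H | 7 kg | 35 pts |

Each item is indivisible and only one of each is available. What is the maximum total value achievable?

110 pts

Check high-value combinations within 10 kg:
- A+F+G: weight 5+3+2=10, value 33+42+35=110
- B+F+G: weight 2+3+2=7, value 15+42+35=92
- A+B+F: weight 5+2+3=10, value 33+15+42=90
- A+B+G: weight 5+2+2=9, value 33+15+35=83
Best: 110 pts.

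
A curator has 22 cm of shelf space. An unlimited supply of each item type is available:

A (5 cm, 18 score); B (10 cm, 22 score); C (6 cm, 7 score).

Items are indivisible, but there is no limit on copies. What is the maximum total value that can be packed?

Best value-per-unit is A at 18/5, and filling with it alone uses length 4×5=20. No mix of the others beats 4×18 = 72.

72 score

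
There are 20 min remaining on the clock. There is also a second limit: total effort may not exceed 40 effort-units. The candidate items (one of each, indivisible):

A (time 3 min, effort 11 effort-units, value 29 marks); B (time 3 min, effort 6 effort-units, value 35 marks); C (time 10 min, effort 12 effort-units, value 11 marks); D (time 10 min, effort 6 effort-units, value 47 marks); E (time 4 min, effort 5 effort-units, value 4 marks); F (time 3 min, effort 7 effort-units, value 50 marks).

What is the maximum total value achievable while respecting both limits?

161 marks

Feasible sets respecting both limits:
- A+B+D+F: time 19, effort 30, value 161
- B+D+E+F: time 20, effort 24, value 136
- B+D+F: time 16, effort 19, value 132
- A+D+E+F: time 20, effort 29, value 130
Best: 161 marks.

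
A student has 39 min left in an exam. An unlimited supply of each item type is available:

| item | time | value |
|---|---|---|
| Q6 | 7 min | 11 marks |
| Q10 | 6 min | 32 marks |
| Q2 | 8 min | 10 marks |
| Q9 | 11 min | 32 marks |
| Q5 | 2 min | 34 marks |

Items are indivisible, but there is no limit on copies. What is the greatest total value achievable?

646 marks

Best value-per-unit is Q5 at 34/2, and filling with it alone uses time 19×2=38. No mix of the others beats 19×34 = 646.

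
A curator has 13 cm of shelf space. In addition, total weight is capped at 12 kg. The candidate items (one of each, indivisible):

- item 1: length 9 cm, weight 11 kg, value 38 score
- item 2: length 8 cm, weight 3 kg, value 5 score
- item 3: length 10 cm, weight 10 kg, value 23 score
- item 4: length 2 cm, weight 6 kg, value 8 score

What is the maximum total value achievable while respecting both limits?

38 score

Feasible sets respecting both limits:
- item 1: length 9, weight 11, value 38
- item 3: length 10, weight 10, value 23
- item 2+item 4: length 10, weight 9, value 13
Best: 38 score.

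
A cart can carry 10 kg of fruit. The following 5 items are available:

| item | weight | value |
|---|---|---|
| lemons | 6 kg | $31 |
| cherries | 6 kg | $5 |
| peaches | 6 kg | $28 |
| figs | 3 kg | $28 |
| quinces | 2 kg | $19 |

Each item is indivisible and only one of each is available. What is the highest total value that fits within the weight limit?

Check high-value combinations within 10 kg:
- lemons+figs: weight 6+3=9, value 31+28=59
- peaches+figs: weight 6+3=9, value 28+28=56
- lemons+quinces: weight 6+2=8, value 31+19=50
Best: $59.

$59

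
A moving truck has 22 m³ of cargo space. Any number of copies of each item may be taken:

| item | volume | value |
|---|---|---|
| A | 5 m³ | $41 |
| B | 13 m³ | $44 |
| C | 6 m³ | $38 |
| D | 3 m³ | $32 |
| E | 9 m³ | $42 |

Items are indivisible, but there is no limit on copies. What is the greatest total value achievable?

$224

Best value-per-unit is D at 32/3, and filling with it alone uses volume 7×3=21. No mix of the others beats 7×32 = 224.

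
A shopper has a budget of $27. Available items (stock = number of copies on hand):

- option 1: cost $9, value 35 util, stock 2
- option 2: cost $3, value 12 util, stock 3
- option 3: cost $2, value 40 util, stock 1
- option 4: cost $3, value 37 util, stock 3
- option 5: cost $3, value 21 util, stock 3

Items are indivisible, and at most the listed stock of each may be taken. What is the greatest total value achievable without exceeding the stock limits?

Top feasible selections:
- 2×option 2 + 1×option 3 + 3×option 4 + 3×option 5: cost 26, value 238
- 3×option 2 + 1×option 3 + 3×option 4 + 2×option 5: cost 26, value 229
- 1×option 1 + 1×option 3 + 3×option 4 + 2×option 5: cost 26, value 228
- 1×option 2 + 1×option 3 + 3×option 4 + 3×option 5: cost 23, value 226
Best: 238 util.

238 util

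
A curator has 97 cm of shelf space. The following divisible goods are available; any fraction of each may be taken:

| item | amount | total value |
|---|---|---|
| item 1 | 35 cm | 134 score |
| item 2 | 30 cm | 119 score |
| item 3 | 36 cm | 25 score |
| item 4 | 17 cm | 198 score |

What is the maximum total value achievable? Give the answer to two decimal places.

Take in order of value per unit:
- item 4 (198/17 per unit): all 17 → value 198, running total 198.00
- item 2 (119/30 per unit): all 30 → value 119, running total 317.00
- item 1 (134/35 per unit): all 35 → value 134, running total 451.00
- item 3 (25/36 per unit): 15 of 36 → value 15×25/36 = 10.4167, running total 461.42
Total 461.42.

461.42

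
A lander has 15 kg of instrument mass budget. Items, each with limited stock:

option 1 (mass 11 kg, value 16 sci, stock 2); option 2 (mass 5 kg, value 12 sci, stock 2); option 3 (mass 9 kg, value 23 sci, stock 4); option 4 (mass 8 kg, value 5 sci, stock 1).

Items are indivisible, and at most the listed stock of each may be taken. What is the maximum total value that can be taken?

Top feasible selections:
- 1×option 2 + 1×option 3: mass 14, value 35
- 2×option 2: mass 10, value 24
Best: 35 sci.

35 sci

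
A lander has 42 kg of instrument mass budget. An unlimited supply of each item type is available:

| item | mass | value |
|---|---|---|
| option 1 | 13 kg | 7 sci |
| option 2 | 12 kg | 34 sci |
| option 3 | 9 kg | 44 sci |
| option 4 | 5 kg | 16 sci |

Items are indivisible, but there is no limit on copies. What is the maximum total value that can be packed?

192 sci

Best value-per-unit is option 3 at 44/9; filling with it alone gives 4×44 = 176.
Optimal mix: 4×option 3 + 1×option 4 → mass 41, value 192.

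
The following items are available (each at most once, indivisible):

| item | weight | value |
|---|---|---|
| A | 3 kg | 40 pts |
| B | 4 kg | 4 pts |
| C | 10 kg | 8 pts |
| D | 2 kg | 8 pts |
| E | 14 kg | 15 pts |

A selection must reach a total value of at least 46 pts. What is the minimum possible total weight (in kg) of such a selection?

Subsets with value ≥ 46, sorted by total weight:
- A+D: weight 5, value 48
- A+B+D: weight 9, value 52
- A+C: weight 13, value 48
Minimum weight: 5 kg.

5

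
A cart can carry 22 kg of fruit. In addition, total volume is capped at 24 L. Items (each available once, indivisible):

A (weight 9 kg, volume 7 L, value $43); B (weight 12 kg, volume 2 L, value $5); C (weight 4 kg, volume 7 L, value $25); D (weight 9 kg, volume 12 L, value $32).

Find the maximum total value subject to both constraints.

Feasible sets respecting both limits:
- A+D: weight 18, volume 19, value 75
- A+C: weight 13, volume 14, value 68
- C+D: weight 13, volume 19, value 57
Best: $75.

$75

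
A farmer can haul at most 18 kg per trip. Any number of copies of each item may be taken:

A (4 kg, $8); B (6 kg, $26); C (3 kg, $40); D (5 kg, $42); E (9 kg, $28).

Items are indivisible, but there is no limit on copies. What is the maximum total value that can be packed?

$240

Best value-per-unit is C at 40/3, and filling with it alone uses weight 6×3=18. No mix of the others beats 6×40 = 240.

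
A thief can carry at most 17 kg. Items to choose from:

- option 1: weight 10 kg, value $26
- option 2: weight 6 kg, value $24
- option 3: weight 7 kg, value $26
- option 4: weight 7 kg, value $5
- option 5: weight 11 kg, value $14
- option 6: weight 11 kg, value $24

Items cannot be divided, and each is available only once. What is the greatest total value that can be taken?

Check high-value combinations within 17 kg:
- option 1+option 3: weight 10+7=17, value 26+26=52
- option 2+option 3: weight 6+7=13, value 24+26=50
- option 1+option 2: weight 10+6=16, value 26+24=50
- option 2+option 6: weight 6+11=17, value 24+24=48
Best: $52.

$52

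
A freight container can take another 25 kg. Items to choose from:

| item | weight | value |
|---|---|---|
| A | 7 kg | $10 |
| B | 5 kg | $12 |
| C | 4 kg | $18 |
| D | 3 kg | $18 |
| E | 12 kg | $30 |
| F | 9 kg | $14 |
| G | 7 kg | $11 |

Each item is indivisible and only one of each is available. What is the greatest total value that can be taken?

Check high-value combinations within 25 kg:
- B+C+D+E: weight 5+4+3+12=24, value 12+18+18+30=78
- C+D+E: weight 4+3+12=19, value 18+18+30=66
- B+C+D+F: weight 5+4+3+9=21, value 12+18+18+14=62
Best: $78.

$78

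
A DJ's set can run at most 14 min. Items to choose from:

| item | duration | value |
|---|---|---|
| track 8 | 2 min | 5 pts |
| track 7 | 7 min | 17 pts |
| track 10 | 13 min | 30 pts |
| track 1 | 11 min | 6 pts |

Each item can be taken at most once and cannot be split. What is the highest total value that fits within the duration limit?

Check high-value combinations within 14 min:
- track 10: duration 13, value 30
- track 8+track 7: duration 2+7=9, value 5+17=22
- track 7: duration 7, value 17
- track 8+track 1: duration 2+11=13, value 5+6=11
Best: 30 pts.

30 pts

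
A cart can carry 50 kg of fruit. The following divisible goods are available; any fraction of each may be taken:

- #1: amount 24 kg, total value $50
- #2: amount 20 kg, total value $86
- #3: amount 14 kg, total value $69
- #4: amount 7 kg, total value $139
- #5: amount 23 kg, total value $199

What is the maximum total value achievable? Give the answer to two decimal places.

432.80

Take in order of value per unit:
- #4 (139/7 per unit): all 7 → value 139, running total 139.00
- #5 (199/23 per unit): all 23 → value 199, running total 338.00
- #3 (69/14 per unit): all 14 → value 69, running total 407.00
- #2 (86/20 per unit): 6 of 20 → value 6×86/20 = 25.8000, running total 432.80
Total 432.80.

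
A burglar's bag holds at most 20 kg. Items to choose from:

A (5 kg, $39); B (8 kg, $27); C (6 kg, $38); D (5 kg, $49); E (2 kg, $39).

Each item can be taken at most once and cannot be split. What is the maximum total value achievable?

Check high-value combinations within 20 kg:
- A+C+D+E: weight 5+6+5+2=18, value 39+38+49+39=165
- A+B+D+E: weight 5+8+5+2=20, value 39+27+49+39=154
- A+D+E: weight 5+5+2=12, value 39+49+39=127
- C+D+E: weight 6+5+2=13, value 38+49+39=126
Best: $165.

$165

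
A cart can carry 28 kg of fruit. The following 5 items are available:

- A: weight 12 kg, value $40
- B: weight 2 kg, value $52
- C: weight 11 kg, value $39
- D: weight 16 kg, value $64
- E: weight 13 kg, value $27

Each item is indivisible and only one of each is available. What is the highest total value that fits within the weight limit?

This is a 0/1 knapsack; check combinations near the capacity.
- A+B+C: weight 12+2+11=25, value 40+52+39=131
- A+B+E: weight 12+2+13=27, value 40+52+27=119
- B+C+E: weight 2+11+13=26, value 52+39+27=118
- B+D: weight 2+16=18, value 52+64=116
Best: $131.

$131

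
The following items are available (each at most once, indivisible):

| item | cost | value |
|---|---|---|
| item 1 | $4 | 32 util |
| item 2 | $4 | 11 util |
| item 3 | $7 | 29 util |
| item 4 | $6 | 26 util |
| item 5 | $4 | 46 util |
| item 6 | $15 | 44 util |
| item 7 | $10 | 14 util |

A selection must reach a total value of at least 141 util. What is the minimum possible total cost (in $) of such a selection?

25

Subsets with value ≥ 141, sorted by total cost:
- item 1+item 2+item 3+item 4+item 5: cost 25, value 144
- item 1+item 4+item 5+item 6: cost 29, value 148
- item 1+item 3+item 5+item 6: cost 30, value 151
- item 1+item 3+item 4+item 5+item 7: cost 31, value 147
Minimum cost: 25 $.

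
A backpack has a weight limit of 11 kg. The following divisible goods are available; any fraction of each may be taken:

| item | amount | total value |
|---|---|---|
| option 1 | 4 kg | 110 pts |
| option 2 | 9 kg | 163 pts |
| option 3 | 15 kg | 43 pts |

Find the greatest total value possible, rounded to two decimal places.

Take in order of value per unit:
- option 1 (110/4 per unit): all 4 → value 110, running total 110.00
- option 2 (163/9 per unit): 7 of 9 → value 7×163/9 = 126.7778, running total 236.78
Total 236.78.

236.78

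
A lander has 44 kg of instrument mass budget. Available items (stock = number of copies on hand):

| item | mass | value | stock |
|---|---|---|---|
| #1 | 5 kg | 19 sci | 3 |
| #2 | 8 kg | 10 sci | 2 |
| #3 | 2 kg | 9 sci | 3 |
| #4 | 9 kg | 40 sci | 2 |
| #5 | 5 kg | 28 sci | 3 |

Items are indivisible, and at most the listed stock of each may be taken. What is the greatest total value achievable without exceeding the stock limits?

Top feasible selections:
- 1×#1 + 3×#3 + 2×#4 + 3×#5: mass 44, value 210
- 2×#1 + 2×#4 + 3×#5: mass 43, value 202
- 1×#1 + 2×#3 + 2×#4 + 3×#5: mass 42, value 201
- 2×#1 + 3×#3 + 2×#4 + 2×#5: mass 44, value 201
Best: 210 sci.

210 sci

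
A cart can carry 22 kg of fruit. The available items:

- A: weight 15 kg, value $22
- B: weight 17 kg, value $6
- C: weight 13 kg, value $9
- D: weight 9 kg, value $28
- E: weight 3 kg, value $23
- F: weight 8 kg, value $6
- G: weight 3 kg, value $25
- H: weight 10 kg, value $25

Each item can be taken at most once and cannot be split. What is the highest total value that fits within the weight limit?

$78

This is a 0/1 knapsack; check combinations near the capacity.
- D+G+H: weight 9+3+10=22, value 28+25+25=78
- D+E+G: weight 9+3+3=15, value 28+23+25=76
- D+E+H: weight 9+3+10=22, value 28+23+25=76
Best: $78.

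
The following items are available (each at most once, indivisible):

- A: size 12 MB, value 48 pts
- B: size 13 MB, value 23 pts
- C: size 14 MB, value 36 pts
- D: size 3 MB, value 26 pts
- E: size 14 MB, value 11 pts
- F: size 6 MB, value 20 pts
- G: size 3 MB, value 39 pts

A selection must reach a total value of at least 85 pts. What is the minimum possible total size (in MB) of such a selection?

Subsets with value ≥ 85, sorted by total size:
- D+F+G: size 12, value 85
- A+G: size 15, value 87
Minimum size: 12 MB.

12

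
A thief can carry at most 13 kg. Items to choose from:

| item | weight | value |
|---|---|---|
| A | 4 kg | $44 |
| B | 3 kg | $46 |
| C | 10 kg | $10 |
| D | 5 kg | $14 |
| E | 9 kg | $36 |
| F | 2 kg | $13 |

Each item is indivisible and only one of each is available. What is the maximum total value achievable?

Check high-value combinations within 13 kg:
- A+B+D: weight 4+3+5=12, value 44+46+14=104
- A+B+F: weight 4+3+2=9, value 44+46+13=103
- A+B: weight 4+3=7, value 44+46=90
Best: $104.

$104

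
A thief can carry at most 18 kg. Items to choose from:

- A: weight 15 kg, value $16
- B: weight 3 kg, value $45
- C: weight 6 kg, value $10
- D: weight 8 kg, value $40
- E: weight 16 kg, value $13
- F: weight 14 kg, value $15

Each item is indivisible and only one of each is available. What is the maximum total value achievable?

$95

Check high-value combinations within 18 kg:
- B+C+D: weight 3+6+8=17, value 45+10+40=95
- B+D: weight 3+8=11, value 45+40=85
- A+B: weight 15+3=18, value 16+45=61
Best: $95.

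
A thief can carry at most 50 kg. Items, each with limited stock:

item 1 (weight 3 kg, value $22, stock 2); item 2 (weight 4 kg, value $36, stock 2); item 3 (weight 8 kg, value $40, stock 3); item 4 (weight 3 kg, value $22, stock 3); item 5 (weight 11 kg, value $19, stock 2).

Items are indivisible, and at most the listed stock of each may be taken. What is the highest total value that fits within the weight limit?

$302

Best selections within weight 50 and stock limits:
- 2×item 1 + 2×item 2 + 3×item 3 + 3×item 4: weight 47, value 302
- 2×item 1 + 2×item 2 + 2×item 3 + 3×item 4 + 1×item 5: weight 50, value 281
- 1×item 1 + 2×item 2 + 3×item 3 + 3×item 4: weight 44, value 280
Best: $302.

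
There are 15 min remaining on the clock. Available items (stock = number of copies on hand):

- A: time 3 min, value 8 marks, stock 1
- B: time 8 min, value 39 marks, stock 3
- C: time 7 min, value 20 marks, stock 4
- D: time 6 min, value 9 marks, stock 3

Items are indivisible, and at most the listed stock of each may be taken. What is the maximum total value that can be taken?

59 marks

Best selections within time 15 and stock limits:
- 1×B + 1×C: time 15, value 59
- 1×B + 1×D: time 14, value 48
Best: 59 marks.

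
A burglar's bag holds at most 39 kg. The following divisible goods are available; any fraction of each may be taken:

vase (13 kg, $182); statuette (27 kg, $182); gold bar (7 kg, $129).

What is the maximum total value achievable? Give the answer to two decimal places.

Take in order of value per unit:
- gold bar (129/7 per unit): all 7 → value 129, running total 129.00
- vase (182/13 per unit): all 13 → value 182, running total 311.00
- statuette (182/27 per unit): 19 of 27 → value 19×182/27 = 128.0741, running total 439.07
Total 439.07.

439.07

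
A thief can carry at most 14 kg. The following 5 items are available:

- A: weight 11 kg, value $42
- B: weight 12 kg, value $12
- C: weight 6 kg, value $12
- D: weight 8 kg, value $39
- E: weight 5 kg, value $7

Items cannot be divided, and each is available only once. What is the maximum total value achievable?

Check high-value combinations within 14 kg:
- C+D: weight 6+8=14, value 12+39=51
- D+E: weight 8+5=13, value 39+7=46
- A: weight 11, value 42
- D: weight 8, value 39
Best: $51.

$51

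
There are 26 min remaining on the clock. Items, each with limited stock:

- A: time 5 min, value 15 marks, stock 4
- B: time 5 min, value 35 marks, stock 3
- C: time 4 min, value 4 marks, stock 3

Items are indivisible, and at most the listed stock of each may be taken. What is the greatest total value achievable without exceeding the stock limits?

Best selections within time 26 and stock limits:
- 2×A + 3×B: time 25, value 135
- 1×A + 3×B + 1×C: time 24, value 124
- 1×A + 3×B: time 20, value 120
- 3×A + 2×B: time 25, value 115
Best: 135 marks.

135 marks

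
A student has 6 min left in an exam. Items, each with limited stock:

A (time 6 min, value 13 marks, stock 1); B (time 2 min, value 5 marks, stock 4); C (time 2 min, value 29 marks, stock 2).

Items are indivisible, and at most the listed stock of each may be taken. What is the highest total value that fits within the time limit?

Top feasible selections:
- 1×B + 2×C: time 6, value 63
- 2×C: time 4, value 58
- 2×B + 1×C: time 6, value 39
- 1×B + 1×C: time 4, value 34
Best: 63 marks.

63 marks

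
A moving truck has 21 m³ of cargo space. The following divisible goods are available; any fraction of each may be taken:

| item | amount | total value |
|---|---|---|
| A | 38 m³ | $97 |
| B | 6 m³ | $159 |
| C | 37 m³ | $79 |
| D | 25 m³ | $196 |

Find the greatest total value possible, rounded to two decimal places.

Take in order of value per unit:
- B (159/6 per unit): all 6 → value 159, running total 159.00
- D (196/25 per unit): 15 of 25 → value 15×196/25 = 117.6000, running total 276.60
Total 276.60.

276.60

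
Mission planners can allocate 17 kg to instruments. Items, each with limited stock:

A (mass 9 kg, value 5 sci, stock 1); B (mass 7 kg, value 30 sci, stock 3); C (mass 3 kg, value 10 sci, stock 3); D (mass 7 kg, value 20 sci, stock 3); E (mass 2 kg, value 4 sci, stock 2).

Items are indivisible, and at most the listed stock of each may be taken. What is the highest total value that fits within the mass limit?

Best selections within mass 17 and stock limits:
- 2×B + 1×C: mass 17, value 70
- 2×B + 1×E: mass 16, value 64
Best: 70 sci.

70 sci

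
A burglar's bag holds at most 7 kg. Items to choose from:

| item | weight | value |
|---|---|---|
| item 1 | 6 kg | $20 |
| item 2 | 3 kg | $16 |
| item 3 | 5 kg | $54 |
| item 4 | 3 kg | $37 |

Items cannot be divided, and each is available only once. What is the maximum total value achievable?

Check high-value combinations within 7 kg:
- item 3: weight 5, value 54
- item 2+item 4: weight 3+3=6, value 16+37=53
- item 4: weight 3, value 37
- item 1: weight 6, value 20
- item 2: weight 3, value 16
Best: $54.

$54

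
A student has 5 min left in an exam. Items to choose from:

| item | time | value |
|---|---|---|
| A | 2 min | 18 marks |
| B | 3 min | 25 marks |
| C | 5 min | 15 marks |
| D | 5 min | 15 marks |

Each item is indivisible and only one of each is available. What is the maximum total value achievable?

43 marks

Check high-value combinations within 5 min:
- A+B: time 2+3=5, value 18+25=43
- B: time 3, value 25
- A: time 2, value 18
Best: 43 marks.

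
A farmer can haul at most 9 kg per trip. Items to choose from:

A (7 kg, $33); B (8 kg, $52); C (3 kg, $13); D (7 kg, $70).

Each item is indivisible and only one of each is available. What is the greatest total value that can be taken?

Check high-value combinations within 9 kg:
- D: weight 7, value 70
- B: weight 8, value 52
- A: weight 7, value 33
- C: weight 3, value 13
Best: $70.

$70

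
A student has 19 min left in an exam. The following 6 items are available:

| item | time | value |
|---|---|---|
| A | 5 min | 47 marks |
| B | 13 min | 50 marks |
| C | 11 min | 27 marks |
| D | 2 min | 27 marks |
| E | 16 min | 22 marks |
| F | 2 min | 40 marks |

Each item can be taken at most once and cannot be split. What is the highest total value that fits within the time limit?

Check high-value combinations within 19 min:
- B+D+F: time 13+2+2=17, value 50+27+40=117
- A+D+F: time 5+2+2=9, value 47+27+40=114
- A+C+F: time 5+11+2=18, value 47+27+40=114
Best: 117 marks.

117 marks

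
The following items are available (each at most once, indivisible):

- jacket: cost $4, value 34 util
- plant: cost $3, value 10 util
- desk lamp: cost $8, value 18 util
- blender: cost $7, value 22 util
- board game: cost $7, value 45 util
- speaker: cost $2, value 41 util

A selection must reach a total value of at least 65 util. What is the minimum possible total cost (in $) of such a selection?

6

Subsets with value ≥ 65, sorted by total cost:
- jacket+speaker: cost 6, value 75
- board game+speaker: cost 9, value 86
- jacket+plant+speaker: cost 9, value 85
Minimum cost: 6 $.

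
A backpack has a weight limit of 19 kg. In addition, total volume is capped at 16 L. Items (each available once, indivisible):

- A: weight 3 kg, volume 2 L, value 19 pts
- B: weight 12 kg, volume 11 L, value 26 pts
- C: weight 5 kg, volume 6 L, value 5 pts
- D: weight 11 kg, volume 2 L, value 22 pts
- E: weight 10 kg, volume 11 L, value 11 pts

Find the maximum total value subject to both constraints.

Feasible sets respecting both limits:
- A+C+D: weight 19, volume 10, value 46
- A+B: weight 15, volume 13, value 45
- A+D: weight 14, volume 4, value 41
- A+E: weight 13, volume 13, value 30
Best: 46 pts.

46 pts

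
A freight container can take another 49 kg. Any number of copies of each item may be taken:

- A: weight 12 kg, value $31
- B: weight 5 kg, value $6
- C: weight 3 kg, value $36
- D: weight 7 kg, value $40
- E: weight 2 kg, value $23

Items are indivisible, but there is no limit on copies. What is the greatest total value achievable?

$586

Best value-per-unit is C at 36/3; filling with it alone gives 16×36 = 576.
Optimal mix: 15×C + 2×E → weight 49, value 586.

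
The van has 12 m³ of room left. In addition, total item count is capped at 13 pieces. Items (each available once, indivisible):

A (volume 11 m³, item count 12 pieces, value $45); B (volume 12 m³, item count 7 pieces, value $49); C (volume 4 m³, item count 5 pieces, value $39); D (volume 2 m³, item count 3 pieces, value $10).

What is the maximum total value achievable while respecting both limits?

$49

Feasible sets respecting both limits:
- B: volume 12, item count 7, value 49
- C+D: volume 6, item count 8, value 49
- A: volume 11, item count 12, value 45
- C: volume 4, item count 5, value 39
Best: $49.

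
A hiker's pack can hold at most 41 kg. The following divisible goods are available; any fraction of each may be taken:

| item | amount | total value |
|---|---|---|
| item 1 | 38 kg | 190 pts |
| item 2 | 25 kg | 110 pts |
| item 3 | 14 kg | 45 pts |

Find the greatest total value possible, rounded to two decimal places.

203.20

Take in order of value per unit:
- item 1 (190/38 per unit): all 38 → value 190, running total 190.00
- item 2 (110/25 per unit): 3 of 25 → value 3×110/25 = 13.2000, running total 203.20
Total 203.20.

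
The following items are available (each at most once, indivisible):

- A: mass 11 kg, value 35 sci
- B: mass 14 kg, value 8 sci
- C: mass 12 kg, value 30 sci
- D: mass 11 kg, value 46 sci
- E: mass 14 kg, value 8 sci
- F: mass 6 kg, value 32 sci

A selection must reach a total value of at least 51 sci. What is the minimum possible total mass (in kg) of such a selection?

Subsets with value ≥ 51, sorted by total mass:
- D+F: mass 17, value 78
- A+F: mass 17, value 67
- C+F: mass 18, value 62
Minimum mass: 17 kg.

17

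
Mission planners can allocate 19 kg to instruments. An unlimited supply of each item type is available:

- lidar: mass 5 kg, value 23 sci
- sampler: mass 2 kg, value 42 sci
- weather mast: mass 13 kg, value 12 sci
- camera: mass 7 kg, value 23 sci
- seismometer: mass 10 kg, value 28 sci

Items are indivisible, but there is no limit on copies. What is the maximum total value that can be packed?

378 sci

Best value-per-unit is sampler at 42/2, and filling with it alone uses mass 9×2=18. No mix of the others beats 9×42 = 378.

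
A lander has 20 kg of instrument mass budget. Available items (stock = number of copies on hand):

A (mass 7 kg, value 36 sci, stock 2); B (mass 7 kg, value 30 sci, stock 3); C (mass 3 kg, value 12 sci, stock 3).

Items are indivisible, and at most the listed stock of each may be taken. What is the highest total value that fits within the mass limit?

96 sci

Top feasible selections:
- 2×A + 2×C: mass 20, value 96
- 1×A + 1×B + 2×C: mass 20, value 90
Best: 96 sci.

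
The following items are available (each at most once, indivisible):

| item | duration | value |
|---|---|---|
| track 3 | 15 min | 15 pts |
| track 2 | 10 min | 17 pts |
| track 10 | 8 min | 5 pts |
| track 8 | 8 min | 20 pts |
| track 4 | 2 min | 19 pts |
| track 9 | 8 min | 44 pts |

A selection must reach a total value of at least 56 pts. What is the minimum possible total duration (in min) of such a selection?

Subsets with value ≥ 56, sorted by total duration:
- track 4+track 9: duration 10, value 63
- track 8+track 9: duration 16, value 64
- track 8+track 4+track 9: duration 18, value 83
- track 10+track 4+track 9: duration 18, value 68
Minimum duration: 10 min.

10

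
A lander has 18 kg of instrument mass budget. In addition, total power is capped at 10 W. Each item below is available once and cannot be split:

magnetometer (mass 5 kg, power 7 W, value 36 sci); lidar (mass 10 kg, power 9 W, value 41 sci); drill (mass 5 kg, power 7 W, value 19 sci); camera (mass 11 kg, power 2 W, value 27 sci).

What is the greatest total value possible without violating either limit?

Feasible sets respecting both limits:
- magnetometer+camera: mass 16, power 9, value 63
- drill+camera: mass 16, power 9, value 46
- lidar: mass 10, power 9, value 41
- magnetometer: mass 5, power 7, value 36
Best: 63 sci.

63 sci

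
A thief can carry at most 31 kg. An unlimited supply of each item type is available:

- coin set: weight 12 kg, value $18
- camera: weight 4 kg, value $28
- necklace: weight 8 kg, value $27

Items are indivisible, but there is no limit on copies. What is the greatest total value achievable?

$196

Best value-per-unit is camera at 28/4, and filling with it alone uses weight 7×4=28. No mix of the others beats 7×28 = 196.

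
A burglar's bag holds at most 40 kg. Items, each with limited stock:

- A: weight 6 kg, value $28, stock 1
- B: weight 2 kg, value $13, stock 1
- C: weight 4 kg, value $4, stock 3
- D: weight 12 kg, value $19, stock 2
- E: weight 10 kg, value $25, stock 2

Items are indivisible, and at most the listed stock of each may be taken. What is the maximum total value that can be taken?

Top feasible selections:
- 1×A + 1×B + 1×D + 2×E: weight 40, value 110
- 1×A + 1×B + 3×C + 2×E: weight 40, value 103
Best: $110.

$110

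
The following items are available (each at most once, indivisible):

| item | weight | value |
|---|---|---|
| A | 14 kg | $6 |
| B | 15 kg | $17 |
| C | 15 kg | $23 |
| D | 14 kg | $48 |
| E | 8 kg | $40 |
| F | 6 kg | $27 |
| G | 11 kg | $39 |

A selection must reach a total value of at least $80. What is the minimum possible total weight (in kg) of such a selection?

Subsets with value ≥ 80, sorted by total weight:
- D+E: weight 22, value 88
- E+F+G: weight 25, value 106
Minimum weight: 22 kg.

22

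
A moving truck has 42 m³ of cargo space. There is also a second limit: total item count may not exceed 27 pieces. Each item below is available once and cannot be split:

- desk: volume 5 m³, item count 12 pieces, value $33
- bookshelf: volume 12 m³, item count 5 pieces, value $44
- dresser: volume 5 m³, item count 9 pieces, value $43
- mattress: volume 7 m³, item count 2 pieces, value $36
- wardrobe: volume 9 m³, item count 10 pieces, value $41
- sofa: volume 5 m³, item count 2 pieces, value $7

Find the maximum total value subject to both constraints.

$164

Feasible sets respecting both limits:
- bookshelf+dresser+mattress+wardrobe: volume 33, item count 26, value 164
- bookshelf+dresser+wardrobe+sofa: volume 31, item count 26, value 135
- bookshelf+dresser+mattress+sofa: volume 29, item count 18, value 130
- bookshelf+dresser+wardrobe: volume 26, item count 24, value 128
Best: $164.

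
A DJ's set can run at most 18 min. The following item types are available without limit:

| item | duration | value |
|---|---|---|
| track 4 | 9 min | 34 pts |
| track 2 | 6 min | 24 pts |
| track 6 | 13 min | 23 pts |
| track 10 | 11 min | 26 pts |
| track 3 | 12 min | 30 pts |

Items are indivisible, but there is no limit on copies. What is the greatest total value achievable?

72 pts

Best value-per-unit is track 2 at 24/6, and filling with it alone uses duration 3×6=18. No mix of the others beats 3×24 = 72.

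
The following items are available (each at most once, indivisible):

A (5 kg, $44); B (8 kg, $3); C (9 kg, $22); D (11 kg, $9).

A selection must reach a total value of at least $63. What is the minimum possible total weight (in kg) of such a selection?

14

Subsets with value ≥ 63, sorted by total weight:
- A+C: weight 14, value 66
- A+B+C: weight 22, value 69
- A+C+D: weight 25, value 75
- A+B+C+D: weight 33, value 78
Minimum weight: 14 kg.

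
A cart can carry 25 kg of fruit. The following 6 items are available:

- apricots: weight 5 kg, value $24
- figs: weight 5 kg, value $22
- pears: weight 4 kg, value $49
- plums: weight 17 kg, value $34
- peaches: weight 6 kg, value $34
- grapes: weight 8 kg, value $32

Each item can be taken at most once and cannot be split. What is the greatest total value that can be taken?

Check high-value combinations within 25 kg:
- apricots+pears+peaches+grapes: weight 5+4+6+8=23, value 24+49+34+32=139
- figs+pears+peaches+grapes: weight 5+4+6+8=23, value 22+49+34+32=137
- apricots+figs+pears+peaches: weight 5+5+4+6=20, value 24+22+49+34=129
- apricots+figs+pears+grapes: weight 5+5+4+8=22, value 24+22+49+32=127
- pears+peaches+grapes: weight 4+6+8=18, value 49+34+32=115
Best: $139.

$139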